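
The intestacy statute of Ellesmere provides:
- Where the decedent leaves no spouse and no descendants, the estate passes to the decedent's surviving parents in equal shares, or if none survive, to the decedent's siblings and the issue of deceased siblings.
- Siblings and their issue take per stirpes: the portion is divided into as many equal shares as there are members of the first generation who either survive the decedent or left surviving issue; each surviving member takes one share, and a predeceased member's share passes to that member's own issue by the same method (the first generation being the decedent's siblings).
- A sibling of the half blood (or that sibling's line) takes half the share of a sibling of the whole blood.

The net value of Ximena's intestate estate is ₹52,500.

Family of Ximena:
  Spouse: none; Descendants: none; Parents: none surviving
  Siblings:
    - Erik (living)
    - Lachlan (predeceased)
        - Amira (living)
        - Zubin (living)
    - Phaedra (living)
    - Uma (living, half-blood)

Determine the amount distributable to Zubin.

The entire ₹52,500 passes to the siblings and their issue.
Counting each half-blood sibling's line as half a unit, there are 7/2 units in ₹52,500, so one unit is ₹15,000. Whole-blood lines (Erik, Lachlan, and Phaedra) take ₹15,000 each; half-blood lines (Uma) take ₹7,500 each.
Lachlan's share (₹15,000) is divided into 2 shares of ₹7,500: Amira and Zubin each take ₹7,500.

Zubin receives ₹7,500.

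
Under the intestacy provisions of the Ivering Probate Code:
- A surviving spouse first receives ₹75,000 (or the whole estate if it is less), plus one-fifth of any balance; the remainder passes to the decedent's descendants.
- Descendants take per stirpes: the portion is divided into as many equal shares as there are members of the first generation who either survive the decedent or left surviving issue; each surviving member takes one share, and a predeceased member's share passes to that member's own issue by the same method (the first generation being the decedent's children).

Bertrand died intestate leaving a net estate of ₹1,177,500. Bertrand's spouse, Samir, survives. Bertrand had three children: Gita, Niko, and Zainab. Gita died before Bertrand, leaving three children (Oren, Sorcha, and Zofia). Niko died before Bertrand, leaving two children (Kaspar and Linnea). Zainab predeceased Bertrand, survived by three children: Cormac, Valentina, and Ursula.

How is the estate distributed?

Samir first takes ₹75,000, leaving a balance of ₹1,102,500. Samir then takes one-fifth of the balance (₹220,500), for a total of ₹295,500. The remaining ₹882,000 passes to the descendants.
The descendants' portion (₹882,000) is divided into 3 shares of ₹294,000: Gita's ₹294,000 share passes to Gita's issue; Niko's ₹294,000 share passes to Niko's issue; Zainab's ₹294,000 share passes to Zainab's issue.
Gita's share (₹294,000) is divided into 3 shares of ₹98,000: Oren, Sorcha, and Zofia each take ₹98,000.
Niko's share (₹294,000) is divided into 2 shares of ₹147,000: Kaspar and Linnea each take ₹147,000.
Zainab's share (₹294,000) is divided into 3 shares of ₹98,000: Cormac, Valentina, and Ursula each take ₹98,000.

Samir: ₹295,500; Oren: ₹98,000; Sorcha: ₹98,000; Zofia: ₹98,000; Kaspar: ₹147,000; Linnea: ₹147,000; Cormac: ₹98,000; Valentina: ₹98,000; Ursula: ₹98,000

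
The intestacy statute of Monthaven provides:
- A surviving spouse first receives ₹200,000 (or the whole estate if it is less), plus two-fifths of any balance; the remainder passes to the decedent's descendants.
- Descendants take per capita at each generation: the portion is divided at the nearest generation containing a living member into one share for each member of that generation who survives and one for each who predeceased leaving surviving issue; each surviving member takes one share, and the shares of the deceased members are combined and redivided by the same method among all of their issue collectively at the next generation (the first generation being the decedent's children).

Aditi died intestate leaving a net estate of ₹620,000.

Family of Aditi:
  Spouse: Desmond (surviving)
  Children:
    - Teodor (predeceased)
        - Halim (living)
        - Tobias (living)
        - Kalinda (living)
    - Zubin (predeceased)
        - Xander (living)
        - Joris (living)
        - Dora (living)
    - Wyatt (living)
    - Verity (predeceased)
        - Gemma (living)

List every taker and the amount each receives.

Desmond first takes ₹200,000, leaving a balance of ₹420,000. Desmond then takes two-fifths of the balance (₹168,000), for a total of ₹368,000. The remaining ₹252,000 passes to the descendants.
The descendants' portion (₹252,000) is divided at the children's generation into 4 shares of ₹63,000. Wyatt takes ₹63,000. The 3 shares of the deceased (Teodor, Zubin, and Verity) are combined into a pool of ₹189,000.
That pool (₹189,000) is divided at the grandchildren's generation equally among Halim, Tobias, Kalinda, Xander, Joris, Dora, and Gemma: ₹27,000 each.

Desmond: ₹368,000; Halim: ₹27,000; Tobias: ₹27,000; Kalinda: ₹27,000; Xander: ₹27,000; Joris: ₹27,000; Dora: ₹27,000; Wyatt: ₹63,000; Gemma: ₹27,000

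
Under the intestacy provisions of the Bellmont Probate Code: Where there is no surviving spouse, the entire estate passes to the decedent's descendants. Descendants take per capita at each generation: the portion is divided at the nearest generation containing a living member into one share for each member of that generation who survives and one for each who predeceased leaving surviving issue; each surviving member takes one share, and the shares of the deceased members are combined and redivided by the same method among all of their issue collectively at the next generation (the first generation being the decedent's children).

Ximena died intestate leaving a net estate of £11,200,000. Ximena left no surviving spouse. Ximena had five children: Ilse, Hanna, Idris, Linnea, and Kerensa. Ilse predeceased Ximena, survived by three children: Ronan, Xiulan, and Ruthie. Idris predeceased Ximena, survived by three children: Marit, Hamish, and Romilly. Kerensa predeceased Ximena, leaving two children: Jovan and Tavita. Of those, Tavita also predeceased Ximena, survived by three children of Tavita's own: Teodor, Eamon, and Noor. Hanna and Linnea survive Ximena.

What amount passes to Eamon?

The entire £11,200,000 passes to the descendants.
That amount (£11,200,000) is divided at the children's generation into 5 shares of £2,240,000. Hanna and Linnea each take £2,240,000. The 3 shares of the deceased (Ilse, Idris, and Kerensa) are combined into a pool of £6,720,000.
That pool (£6,720,000) is divided at the grandchildren's generation into 8 shares of £840,000. Ronan, Xiulan, Ruthie, Marit, Hamish, Romilly, and Jovan each take £840,000. The remaining share for the deceased Tavita (£840,000) is carried to the next generation.
That pool (£840,000) is divided at the great-grandchildren's generation equally among Teodor, Eamon, and Noor: £280,000 each.

Eamon receives £280,000.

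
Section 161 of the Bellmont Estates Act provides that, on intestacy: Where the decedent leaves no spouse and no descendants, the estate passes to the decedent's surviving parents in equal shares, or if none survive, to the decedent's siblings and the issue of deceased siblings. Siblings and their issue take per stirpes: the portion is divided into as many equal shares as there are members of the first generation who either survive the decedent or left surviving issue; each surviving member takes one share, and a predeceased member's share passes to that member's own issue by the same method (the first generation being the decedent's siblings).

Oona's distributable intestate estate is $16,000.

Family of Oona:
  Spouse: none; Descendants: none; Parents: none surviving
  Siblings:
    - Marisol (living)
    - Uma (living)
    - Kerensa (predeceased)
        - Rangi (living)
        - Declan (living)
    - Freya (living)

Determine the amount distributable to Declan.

The entire $16,000 passes to the siblings and their issue.
That amount ($16,000) is divided into 4 shares of $4,000: Marisol, Uma, and Freya each take $4,000; Kerensa's $4,000 share passes to Kerensa's issue.
Kerensa's share ($4,000) is divided into 2 shares of $2,000: Rangi and Declan each take $2,000.

Declan receives $2,000.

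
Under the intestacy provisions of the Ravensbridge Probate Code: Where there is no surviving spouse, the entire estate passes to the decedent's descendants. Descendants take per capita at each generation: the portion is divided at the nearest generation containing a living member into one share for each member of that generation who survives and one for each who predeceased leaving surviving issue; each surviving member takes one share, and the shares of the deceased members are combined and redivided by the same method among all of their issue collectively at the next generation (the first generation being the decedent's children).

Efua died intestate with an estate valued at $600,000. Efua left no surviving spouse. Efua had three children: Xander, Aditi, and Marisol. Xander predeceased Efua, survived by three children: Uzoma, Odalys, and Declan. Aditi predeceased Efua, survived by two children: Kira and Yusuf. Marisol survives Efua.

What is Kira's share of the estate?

Kira receives $80,000.

The entire $600,000 passes to the descendants.
That amount ($600,000) is divided at the children's generation into 3 shares of $200,000. Marisol takes $200,000. The 2 shares of the deceased (Xander and Aditi) are combined into a pool of $400,000.
That pool ($400,000) is divided at the grandchildren's generation equally among Uzoma, Odalys, Declan, Kira, and Yusuf: $80,000 each.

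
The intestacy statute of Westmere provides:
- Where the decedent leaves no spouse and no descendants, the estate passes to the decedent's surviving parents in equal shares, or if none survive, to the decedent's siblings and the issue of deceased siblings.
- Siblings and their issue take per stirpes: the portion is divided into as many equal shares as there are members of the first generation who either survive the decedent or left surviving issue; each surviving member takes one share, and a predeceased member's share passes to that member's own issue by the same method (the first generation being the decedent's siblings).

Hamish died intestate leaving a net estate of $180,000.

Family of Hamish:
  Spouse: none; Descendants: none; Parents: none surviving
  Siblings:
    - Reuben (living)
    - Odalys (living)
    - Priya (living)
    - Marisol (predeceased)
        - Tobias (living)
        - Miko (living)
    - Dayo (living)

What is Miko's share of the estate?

Miko receives $18,000.

The entire $180,000 passes to the siblings and their issue.
That amount ($180,000) is divided into 5 shares of $36,000: Reuben, Odalys, Priya, and Dayo each take $36,000; Marisol's $36,000 share passes to Marisol's issue.
Marisol's share ($36,000) is divided into 2 shares of $18,000: Tobias and Miko each take $18,000.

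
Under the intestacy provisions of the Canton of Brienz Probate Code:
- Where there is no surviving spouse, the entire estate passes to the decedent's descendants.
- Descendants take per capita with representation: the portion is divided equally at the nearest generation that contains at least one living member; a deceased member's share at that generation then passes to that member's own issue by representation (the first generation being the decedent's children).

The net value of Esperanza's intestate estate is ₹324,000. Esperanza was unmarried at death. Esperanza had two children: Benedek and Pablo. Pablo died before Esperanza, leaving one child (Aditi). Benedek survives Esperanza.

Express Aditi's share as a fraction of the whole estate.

Aditi receives 1/2 of the estate.

The entire ₹324,000 passes to the descendants.
That amount (₹324,000) is divided into 2 shares of ₹162,000: Benedek takes ₹162,000; Pablo's ₹162,000 share passes to Pablo's issue.
Pablo's share (₹162,000) passes entirely to Aditi.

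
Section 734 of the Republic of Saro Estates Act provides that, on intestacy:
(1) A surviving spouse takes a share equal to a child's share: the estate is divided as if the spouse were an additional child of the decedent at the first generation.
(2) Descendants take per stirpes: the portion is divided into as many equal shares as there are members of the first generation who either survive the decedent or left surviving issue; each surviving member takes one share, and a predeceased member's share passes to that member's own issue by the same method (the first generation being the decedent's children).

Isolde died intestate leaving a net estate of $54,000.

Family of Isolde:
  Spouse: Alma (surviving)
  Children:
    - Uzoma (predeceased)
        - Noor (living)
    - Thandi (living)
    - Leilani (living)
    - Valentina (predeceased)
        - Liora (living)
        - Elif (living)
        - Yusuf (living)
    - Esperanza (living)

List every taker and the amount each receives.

Alma: $9,000; Noor: $9,000; Thandi: $9,000; Leilani: $9,000; Liora: $3,000; Elif: $3,000; Yusuf: $3,000; Esperanza: $9,000

The spouse counts as an additional share at the children's level, so there are 6 primary shares of $9,000. Alma takes one such share ($9,000).
The children's combined portion ($45,000) is divided into 5 shares of $9,000: Thandi, Leilani, and Esperanza each take $9,000; Uzoma's $9,000 share passes to Uzoma's issue; Valentina's $9,000 share passes to Valentina's issue.
Uzoma's share ($9,000) passes entirely to Noor.
Valentina's share ($9,000) is divided into 3 shares of $3,000: Liora, Elif, and Yusuf each take $3,000.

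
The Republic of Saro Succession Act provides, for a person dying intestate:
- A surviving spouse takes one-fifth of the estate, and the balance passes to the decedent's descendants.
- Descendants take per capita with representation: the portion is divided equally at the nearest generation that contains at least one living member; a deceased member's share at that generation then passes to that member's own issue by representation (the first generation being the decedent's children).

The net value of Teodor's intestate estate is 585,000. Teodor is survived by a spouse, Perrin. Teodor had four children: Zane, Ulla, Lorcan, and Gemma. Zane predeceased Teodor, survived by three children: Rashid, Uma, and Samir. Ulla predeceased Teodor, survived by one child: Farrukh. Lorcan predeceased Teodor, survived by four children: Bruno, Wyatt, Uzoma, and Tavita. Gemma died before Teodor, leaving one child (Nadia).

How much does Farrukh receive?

Perrin takes one-fifth of 585,000 = 117,000. The remaining 468,000 passes to the descendants.
No child survives, so the initial division is made at the grandchildren's generation.
The descendants' portion (468,000) is divided into 9 shares of 52,000: Rashid, Uma, Samir, Farrukh, Bruno, Wyatt, Uzoma, Tavita, and Nadia each take 52,000.

Farrukh receives 52,000.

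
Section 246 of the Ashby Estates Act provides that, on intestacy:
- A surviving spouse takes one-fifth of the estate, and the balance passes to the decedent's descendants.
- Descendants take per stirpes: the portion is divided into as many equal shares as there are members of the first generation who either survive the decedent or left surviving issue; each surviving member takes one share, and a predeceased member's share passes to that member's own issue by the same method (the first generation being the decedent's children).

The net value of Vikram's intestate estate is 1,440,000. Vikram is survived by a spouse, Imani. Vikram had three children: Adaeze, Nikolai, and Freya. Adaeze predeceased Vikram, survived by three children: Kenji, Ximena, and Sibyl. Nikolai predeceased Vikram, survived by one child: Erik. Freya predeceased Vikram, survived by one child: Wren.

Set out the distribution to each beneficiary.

Imani: 288,000; Kenji: 128,000; Ximena: 128,000; Sibyl: 128,000; Erik: 384,000; Wren: 384,000

Imani takes one-fifth of 1,440,000 = 288,000. The remaining 1,152,000 passes to the descendants.
The descendants' portion (1,152,000) is divided into 3 shares of 384,000: Adaeze's 384,000 share passes to Adaeze's issue; Nikolai's 384,000 share passes to Nikolai's issue; Freya's 384,000 share passes to Freya's issue.
Adaeze's share (384,000) is divided into 3 shares of 128,000: Kenji, Ximena, and Sibyl each take 128,000.
Nikolai's share (384,000) passes entirely to Erik.
Freya's share (384,000) passes entirely to Wren.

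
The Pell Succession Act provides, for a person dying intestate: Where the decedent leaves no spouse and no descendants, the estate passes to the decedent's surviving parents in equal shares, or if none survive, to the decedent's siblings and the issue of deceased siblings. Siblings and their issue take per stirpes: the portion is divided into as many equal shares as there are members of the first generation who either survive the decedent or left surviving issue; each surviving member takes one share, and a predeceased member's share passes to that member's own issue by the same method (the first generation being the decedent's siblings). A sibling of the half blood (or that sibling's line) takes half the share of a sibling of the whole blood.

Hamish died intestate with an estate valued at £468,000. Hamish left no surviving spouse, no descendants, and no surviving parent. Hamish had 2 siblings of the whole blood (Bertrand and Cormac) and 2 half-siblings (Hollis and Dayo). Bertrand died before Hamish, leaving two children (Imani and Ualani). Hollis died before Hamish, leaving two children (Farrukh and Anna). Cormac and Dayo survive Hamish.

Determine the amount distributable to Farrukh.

Farrukh receives £39,000.

The entire £468,000 passes to the siblings and their issue.
Counting each half-blood sibling's line as half a unit, there are 3 units in £468,000, so one unit is £156,000. Whole-blood lines (Bertrand and Cormac) take £156,000 each; half-blood lines (Hollis and Dayo) take £78,000 each.
Bertrand's share (£156,000) is divided into 2 shares of £78,000: Imani and Ualani each take £78,000.
Hollis's share (£78,000) is divided into 2 shares of £39,000: Farrukh and Anna each take £39,000.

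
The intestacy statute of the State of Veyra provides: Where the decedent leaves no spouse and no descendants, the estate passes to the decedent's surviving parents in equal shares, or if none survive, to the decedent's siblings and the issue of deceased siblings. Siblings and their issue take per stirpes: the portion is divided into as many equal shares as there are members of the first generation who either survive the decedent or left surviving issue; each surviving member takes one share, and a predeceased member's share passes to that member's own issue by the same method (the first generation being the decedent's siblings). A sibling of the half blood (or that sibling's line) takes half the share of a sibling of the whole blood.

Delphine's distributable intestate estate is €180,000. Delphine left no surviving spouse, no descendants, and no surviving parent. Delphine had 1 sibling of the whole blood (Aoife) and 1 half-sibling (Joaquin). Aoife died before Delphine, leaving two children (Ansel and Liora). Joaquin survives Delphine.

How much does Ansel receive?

The entire €180,000 passes to the siblings and their issue.
Counting each half-blood sibling's line as half a unit, there are 3/2 units in €180,000, so one unit is €120,000. Whole-blood lines (Aoife) take €120,000 each; half-blood lines (Joaquin) take €60,000 each.
Aoife's share (€120,000) is divided into 2 shares of €60,000: Ansel and Liora each take €60,000.

Ansel receives €60,000.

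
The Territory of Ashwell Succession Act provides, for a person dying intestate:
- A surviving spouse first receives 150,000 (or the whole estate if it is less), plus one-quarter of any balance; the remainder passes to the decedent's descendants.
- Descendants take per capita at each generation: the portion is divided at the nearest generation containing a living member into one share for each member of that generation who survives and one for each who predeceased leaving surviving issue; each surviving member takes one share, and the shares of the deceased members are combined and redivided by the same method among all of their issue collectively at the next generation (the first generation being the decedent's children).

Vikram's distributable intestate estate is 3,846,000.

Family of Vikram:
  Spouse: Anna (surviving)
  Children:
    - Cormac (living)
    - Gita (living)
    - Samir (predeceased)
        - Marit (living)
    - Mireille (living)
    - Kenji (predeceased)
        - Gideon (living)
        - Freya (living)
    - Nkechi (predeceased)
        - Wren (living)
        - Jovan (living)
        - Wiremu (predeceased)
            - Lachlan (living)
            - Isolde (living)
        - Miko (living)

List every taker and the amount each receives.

Anna first takes 150,000, leaving a balance of 3,696,000. Anna then takes one-quarter of the balance (924,000), for a total of 1,074,000. The remaining 2,772,000 passes to the descendants.
The descendants' portion (2,772,000) is divided at the children's generation into 6 shares of 462,000. Cormac, Gita, and Mireille each take 462,000. The 3 shares of the deceased (Samir, Kenji, and Nkechi) are combined into a pool of 1,386,000.
That pool (1,386,000) is divided at the grandchildren's generation into 7 shares of 198,000. Marit, Gideon, Freya, Wren, Jovan, and Miko each take 198,000. The remaining share for the deceased Wiremu (198,000) is carried to the next generation.
That pool (198,000) is divided at the great-grandchildren's generation equally among Lachlan and Isolde: 99,000 each.

Anna: 1,074,000; Cormac: 462,000; Gita: 462,000; Marit: 198,000; Mireille: 462,000; Gideon: 198,000; Freya: 198,000; Wren: 198,000; Jovan: 198,000; Lachlan: 99,000; Isolde: 99,000; Miko: 198,000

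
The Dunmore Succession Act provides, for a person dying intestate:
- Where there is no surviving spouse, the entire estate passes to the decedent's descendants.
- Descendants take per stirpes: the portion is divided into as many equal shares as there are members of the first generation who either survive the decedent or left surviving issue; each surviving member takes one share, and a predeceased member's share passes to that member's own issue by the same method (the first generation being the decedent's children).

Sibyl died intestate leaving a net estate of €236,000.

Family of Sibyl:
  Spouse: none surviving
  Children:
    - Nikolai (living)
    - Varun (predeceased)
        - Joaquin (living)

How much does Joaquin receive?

Joaquin receives €118,000.

The entire €236,000 passes to the descendants.
That amount (€236,000) is divided into 2 shares of €118,000: Nikolai takes €118,000; Varun's €118,000 share passes to Varun's issue.
Varun's share (€118,000) passes entirely to Joaquin.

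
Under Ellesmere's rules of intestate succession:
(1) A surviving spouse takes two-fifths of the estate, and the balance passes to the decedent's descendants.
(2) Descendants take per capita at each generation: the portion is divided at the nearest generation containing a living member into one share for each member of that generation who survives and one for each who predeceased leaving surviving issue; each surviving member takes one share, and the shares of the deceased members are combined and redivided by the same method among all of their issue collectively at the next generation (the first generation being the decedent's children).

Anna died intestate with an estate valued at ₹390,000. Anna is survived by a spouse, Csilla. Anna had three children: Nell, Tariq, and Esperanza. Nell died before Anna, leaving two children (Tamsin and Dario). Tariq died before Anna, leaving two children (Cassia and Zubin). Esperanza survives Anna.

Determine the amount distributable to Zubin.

Csilla takes two-fifths of ₹390,000 = ₹156,000. The remaining ₹234,000 passes to the descendants.
The descendants' portion (₹234,000) is divided at the children's generation into 3 shares of ₹78,000. Esperanza takes ₹78,000. The 2 shares of the deceased (Nell and Tariq) are combined into a pool of ₹156,000.
That pool (₹156,000) is divided at the grandchildren's generation equally among Tamsin, Dario, Cassia, and Zubin: ₹39,000 each.

Zubin receives ₹39,000.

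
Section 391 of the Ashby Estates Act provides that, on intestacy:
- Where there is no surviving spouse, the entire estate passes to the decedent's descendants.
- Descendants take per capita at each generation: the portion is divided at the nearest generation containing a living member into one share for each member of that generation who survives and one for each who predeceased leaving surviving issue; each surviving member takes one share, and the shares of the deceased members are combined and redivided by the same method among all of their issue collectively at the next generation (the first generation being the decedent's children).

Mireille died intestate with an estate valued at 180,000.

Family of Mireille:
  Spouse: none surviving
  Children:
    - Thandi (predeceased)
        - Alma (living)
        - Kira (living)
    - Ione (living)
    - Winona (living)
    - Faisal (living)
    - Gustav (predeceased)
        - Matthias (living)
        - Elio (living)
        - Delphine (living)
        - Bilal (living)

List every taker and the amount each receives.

The entire 180,000 passes to the descendants.
That amount (180,000) is divided at the children's generation into 5 shares of 36,000. Ione, Winona, and Faisal each take 36,000. The 2 shares of the deceased (Thandi and Gustav) are combined into a pool of 72,000.
That pool (72,000) is divided at the grandchildren's generation equally among Alma, Kira, Matthias, Elio, Delphine, and Bilal: 12,000 each.

Alma: 12,000; Kira: 12,000; Ione: 36,000; Winona: 36,000; Faisal: 36,000; Matthias: 12,000; Elio: 12,000; Delphine: 12,000; Bilal: 12,000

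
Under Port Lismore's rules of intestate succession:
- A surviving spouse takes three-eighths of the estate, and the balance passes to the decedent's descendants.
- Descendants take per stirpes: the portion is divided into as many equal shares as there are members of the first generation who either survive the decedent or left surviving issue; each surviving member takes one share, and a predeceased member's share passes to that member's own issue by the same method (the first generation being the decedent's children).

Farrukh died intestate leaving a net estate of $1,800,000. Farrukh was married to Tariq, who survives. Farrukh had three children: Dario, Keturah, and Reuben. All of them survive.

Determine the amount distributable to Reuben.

Reuben receives $375,000.

Tariq takes three-eighths of $1,800,000 = $675,000. The remaining $1,125,000 passes to the descendants.
The descendants' portion ($1,125,000) is divided into 3 shares of $375,000: Dario, Keturah, and Reuben each take $375,000.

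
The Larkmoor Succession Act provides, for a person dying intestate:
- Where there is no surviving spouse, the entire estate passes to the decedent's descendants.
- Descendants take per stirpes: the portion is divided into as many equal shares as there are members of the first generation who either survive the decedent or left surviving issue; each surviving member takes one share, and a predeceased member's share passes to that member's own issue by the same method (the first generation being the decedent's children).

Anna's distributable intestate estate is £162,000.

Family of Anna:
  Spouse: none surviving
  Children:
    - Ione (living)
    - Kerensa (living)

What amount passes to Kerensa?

The entire £162,000 passes to the descendants.
That amount (£162,000) is divided into 2 shares of £81,000: Ione and Kerensa each take £81,000.

Kerensa receives £81,000.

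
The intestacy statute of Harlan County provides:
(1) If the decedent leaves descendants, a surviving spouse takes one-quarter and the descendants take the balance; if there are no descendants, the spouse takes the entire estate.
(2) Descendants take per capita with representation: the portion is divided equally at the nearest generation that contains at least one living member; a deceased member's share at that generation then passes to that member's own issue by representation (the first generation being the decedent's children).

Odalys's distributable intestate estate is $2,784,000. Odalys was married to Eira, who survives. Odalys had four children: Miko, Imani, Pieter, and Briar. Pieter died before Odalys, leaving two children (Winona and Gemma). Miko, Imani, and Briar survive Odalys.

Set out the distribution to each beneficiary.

Eira takes one-quarter of $2,784,000 = $696,000. The remaining $2,088,000 passes to the descendants.
The descendants' portion ($2,088,000) is divided into 4 shares of $522,000: Miko, Imani, and Briar each take $522,000; Pieter's $522,000 share passes to Pieter's issue.
Pieter's share ($522,000) is divided into 2 shares of $261,000: Winona and Gemma each take $261,000.

Eira: $696,000; Miko: $522,000; Imani: $522,000; Winona: $261,000; Gemma: $261,000; Briar: $522,000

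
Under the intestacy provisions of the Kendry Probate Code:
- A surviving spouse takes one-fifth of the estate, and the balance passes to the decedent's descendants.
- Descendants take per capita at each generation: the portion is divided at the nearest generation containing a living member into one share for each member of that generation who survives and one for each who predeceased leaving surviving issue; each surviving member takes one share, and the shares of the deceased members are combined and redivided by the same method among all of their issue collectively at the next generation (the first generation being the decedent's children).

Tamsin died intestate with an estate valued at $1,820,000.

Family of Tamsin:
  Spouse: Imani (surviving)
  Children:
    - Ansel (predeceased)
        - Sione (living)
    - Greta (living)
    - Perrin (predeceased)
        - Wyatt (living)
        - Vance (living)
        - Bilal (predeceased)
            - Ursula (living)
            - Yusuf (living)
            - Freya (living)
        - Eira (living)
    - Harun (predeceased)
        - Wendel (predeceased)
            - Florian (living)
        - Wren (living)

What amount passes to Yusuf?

Imani takes one-fifth of $1,820,000 = $364,000. The remaining $1,456,000 passes to the descendants.
The descendants' portion ($1,456,000) is divided at the children's generation into 4 shares of $364,000. Greta takes $364,000. The 3 shares of the deceased (Ansel, Perrin, and Harun) are combined into a pool of $1,092,000.
That pool ($1,092,000) is divided at the grandchildren's generation into 7 shares of $156,000. Sione, Wyatt, Vance, Eira, and Wren each take $156,000. The 2 shares of the deceased (Bilal and Wendel) are combined into a pool of $312,000.
That pool ($312,000) is divided at the great-grandchildren's generation equally among Ursula, Yusuf, Freya, and Florian: $78,000 each.

Yusuf receives $78,000.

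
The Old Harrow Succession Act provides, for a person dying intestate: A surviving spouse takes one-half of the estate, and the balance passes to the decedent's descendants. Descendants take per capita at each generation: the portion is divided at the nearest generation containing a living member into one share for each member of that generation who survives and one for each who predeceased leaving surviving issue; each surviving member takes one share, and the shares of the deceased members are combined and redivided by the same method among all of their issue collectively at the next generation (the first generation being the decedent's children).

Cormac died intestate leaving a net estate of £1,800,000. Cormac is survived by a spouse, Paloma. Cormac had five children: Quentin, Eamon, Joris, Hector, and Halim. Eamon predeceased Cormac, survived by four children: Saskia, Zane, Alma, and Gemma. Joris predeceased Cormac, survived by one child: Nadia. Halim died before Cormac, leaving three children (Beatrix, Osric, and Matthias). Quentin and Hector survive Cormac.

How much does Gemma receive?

Paloma takes one-half of £1,800,000 = £900,000. The remaining £900,000 passes to the descendants.
The descendants' portion (£900,000) is divided at the children's generation into 5 shares of £180,000. Quentin and Hector each take £180,000. The 3 shares of the deceased (Eamon, Joris, and Halim) are combined into a pool of £540,000.
That pool (£540,000) is divided at the grandchildren's generation equally among Saskia, Zane, Alma, Gemma, Nadia, Beatrix, Osric, and Matthias: £67,500 each.

Gemma receives £67,500.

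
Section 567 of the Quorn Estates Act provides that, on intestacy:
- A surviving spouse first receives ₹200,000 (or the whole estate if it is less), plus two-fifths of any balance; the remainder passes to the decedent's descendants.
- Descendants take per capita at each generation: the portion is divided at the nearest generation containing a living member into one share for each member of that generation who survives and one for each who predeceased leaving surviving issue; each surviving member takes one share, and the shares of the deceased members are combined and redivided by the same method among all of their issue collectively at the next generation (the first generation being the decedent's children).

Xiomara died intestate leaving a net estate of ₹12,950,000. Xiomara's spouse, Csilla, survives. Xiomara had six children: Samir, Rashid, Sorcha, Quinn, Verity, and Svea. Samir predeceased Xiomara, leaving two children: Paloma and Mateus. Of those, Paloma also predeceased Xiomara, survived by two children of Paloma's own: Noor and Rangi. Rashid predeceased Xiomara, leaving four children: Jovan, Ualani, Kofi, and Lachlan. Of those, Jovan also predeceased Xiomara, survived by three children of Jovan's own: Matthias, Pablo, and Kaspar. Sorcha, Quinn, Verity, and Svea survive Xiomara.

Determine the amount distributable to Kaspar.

Csilla first takes ₹200,000, leaving a balance of ₹12,750,000. Csilla then takes two-fifths of the balance (₹5,100,000), for a total of ₹5,300,000. The remaining ₹7,650,000 passes to the descendants.
The descendants' portion (₹7,650,000) is divided at the children's generation into 6 shares of ₹1,275,000. Sorcha, Quinn, Verity, and Svea each take ₹1,275,000. The 2 shares of the deceased (Samir and Rashid) are combined into a pool of ₹2,550,000.
That pool (₹2,550,000) is divided at the grandchildren's generation into 6 shares of ₹425,000. Mateus, Ualani, Kofi, and Lachlan each take ₹425,000. The 2 shares of the deceased (Paloma and Jovan) are combined into a pool of ₹850,000.
That pool (₹850,000) is divided at the great-grandchildren's generation equally among Noor, Rangi, Matthias, Pablo, and Kaspar: ₹170,000 each.

Kaspar receives ₹170,000.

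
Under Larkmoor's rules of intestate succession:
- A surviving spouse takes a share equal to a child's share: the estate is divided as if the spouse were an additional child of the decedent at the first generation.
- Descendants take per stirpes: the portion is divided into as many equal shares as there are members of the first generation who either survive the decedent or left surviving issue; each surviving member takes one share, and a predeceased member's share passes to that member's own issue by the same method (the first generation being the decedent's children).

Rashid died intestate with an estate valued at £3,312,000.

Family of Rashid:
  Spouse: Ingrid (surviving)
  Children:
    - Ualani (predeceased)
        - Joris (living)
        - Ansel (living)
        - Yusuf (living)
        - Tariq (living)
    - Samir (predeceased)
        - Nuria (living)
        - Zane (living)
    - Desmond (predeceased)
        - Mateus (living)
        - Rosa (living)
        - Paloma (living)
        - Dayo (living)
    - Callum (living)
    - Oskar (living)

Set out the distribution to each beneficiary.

The spouse counts as an additional share at the children's level, so there are 6 primary shares of £552,000. Ingrid takes one such share (£552,000).
The children's combined portion (£2,760,000) is divided into 5 shares of £552,000: Callum and Oskar each take £552,000; Ualani's £552,000 share passes to Ualani's issue; Samir's £552,000 share passes to Samir's issue; Desmond's £552,000 share passes to Desmond's issue.
Ualani's share (£552,000) is divided into 4 shares of £138,000: Joris, Ansel, Yusuf, and Tariq each take £138,000.
Samir's share (£552,000) is divided into 2 shares of £276,000: Nuria and Zane each take £276,000.
Desmond's share (£552,000) is divided into 4 shares of £138,000: Mateus, Rosa, Paloma, and Dayo each take £138,000.

Ingrid: £552,000; Joris: £138,000; Ansel: £138,000; Yusuf: £138,000; Tariq: £138,000; Nuria: £276,000; Zane: £276,000; Mateus: £138,000; Rosa: £138,000; Paloma: £138,000; Dayo: £138,000; Callum: £552,000; Oskar: £552,000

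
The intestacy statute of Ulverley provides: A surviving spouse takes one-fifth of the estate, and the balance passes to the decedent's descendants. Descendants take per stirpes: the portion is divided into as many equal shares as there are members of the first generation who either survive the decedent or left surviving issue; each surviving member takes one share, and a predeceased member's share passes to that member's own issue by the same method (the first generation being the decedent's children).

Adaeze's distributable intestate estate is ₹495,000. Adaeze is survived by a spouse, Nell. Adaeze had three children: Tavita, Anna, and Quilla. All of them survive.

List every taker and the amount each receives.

Nell: ₹99,000; Tavita: ₹132,000; Anna: ₹132,000; Quilla: ₹132,000

Nell takes one-fifth of ₹495,000 = ₹99,000. The remaining ₹396,000 passes to the descendants.
The descendants' portion (₹396,000) is divided into 3 shares of ₹132,000: Tavita, Anna, and Quilla each take ₹132,000.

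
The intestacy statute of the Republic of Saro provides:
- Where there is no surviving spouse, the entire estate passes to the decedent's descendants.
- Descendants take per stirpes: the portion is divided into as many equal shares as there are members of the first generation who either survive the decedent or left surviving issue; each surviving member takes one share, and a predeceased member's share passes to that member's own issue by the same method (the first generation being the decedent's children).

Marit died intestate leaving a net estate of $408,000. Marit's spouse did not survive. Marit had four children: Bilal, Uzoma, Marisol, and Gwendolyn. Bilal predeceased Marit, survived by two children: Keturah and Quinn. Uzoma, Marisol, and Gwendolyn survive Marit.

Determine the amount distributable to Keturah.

Keturah receives $51,000.

The entire $408,000 passes to the descendants.
That amount ($408,000) is divided into 4 shares of $102,000: Uzoma, Marisol, and Gwendolyn each take $102,000; Bilal's $102,000 share passes to Bilal's issue.
Bilal's share ($102,000) is divided into 2 shares of $51,000: Keturah and Quinn each take $51,000.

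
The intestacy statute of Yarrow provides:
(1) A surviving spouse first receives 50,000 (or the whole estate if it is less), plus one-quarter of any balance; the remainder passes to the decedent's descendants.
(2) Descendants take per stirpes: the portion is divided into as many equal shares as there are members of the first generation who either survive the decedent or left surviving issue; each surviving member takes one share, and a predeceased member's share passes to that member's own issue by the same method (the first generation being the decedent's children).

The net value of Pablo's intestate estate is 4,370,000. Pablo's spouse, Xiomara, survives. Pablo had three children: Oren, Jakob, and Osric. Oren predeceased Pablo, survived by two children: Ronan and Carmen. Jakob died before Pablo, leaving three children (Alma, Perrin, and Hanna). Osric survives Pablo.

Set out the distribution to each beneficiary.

Xiomara first takes 50,000, leaving a balance of 4,320,000. Xiomara then takes one-quarter of the balance (1,080,000), for a total of 1,130,000. The remaining 3,240,000 passes to the descendants.
The descendants' portion (3,240,000) is divided into 3 shares of 1,080,000: Osric takes 1,080,000; Oren's 1,080,000 share passes to Oren's issue; Jakob's 1,080,000 share passes to Jakob's issue.
Oren's share (1,080,000) is divided into 2 shares of 540,000: Ronan and Carmen each take 540,000.
Jakob's share (1,080,000) is divided into 3 shares of 360,000: Alma, Perrin, and Hanna each take 360,000.

Xiomara: 1,130,000; Ronan: 540,000; Carmen: 540,000; Alma: 360,000; Perrin: 360,000; Hanna: 360,000; Osric: 1,080,000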